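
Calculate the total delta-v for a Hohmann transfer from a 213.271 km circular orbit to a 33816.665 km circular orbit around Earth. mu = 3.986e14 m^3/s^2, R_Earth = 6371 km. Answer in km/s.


r1 = 6584.2710 km = 6.584271e+06 m
r2 = 40187.6650 km = 4.0187665e+07 m
dv1 = sqrt(mu/r1)*(sqrt(2*r2/(r1+r2)) - 1) = 2418.9780 m/s
dv2 = sqrt(mu/r2)*(1 - sqrt(2*r1/(r1+r2))) = 1478.2751 m/s
total dv = |dv1| + |dv2| = 2418.9780 + 1478.2751 = 3897.2531 m/s = 3.8973 km/s

3.8973 km/s


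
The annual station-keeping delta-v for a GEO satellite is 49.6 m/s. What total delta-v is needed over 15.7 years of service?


dV = rate * years = 49.6 * 15.7
dV = 778.7200 m/s

778.7200 m/s


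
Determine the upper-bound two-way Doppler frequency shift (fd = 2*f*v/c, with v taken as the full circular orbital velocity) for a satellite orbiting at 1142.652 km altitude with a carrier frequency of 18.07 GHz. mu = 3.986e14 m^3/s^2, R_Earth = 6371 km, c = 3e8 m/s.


r = 7.513652e+06 m
v = sqrt(mu/r) = 7283.5501 m/s (worst-case radial velocity)
f = 18.07 GHz = 1.807e+10 Hz
fd = 2*f*v/c = 2*1.807e+10*7283.5501/3.0e+08
fd = 877424.9961 Hz

877424.9961 Hz


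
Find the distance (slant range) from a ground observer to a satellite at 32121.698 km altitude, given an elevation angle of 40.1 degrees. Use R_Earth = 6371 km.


h = 32121.698 km, el = 40.1 deg
d = -R_E*sin(el) + sqrt((R_E*sin(el))^2 + 2*R_E*h + h^2)
d = -6371.0000*sin(0.699877) + sqrt((6371.0000*0.6441236)^2 + 2*6371.0000*32121.698 + 32121.698^2)
d = 34079.2506 km

34079.2506 km


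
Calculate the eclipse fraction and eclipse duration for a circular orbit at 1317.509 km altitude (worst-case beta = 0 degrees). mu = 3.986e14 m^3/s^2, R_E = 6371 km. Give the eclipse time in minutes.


r = 7688.5090 km
T = 111.8209 min
Eclipse fraction = arcsin(R_E/r)/pi = arcsin(6371.0000/7688.5090)/pi
= arcsin(0.8286392)/pi = 0.3108845
Eclipse duration = 0.3108845 * 111.8209 = 34.7634 min

34.7634 minutes


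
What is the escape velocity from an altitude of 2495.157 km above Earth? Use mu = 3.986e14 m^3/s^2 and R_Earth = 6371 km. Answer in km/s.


r = 6371.0 + 2495.157 = 8866.1570 km = 8.866157e+06 m
v_esc = sqrt(2*mu/r) = sqrt(2*3.986e14 / 8.866157e+06)
v_esc = 9482.3490 m/s = 9.4823 km/s

9.4823 km/s


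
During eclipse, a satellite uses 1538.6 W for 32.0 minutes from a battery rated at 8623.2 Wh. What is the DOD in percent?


E_used = P * t / 60 = 1538.6 * 32.0 / 60 = 820.5867 Wh
DOD = E_used / E_total * 100 = 820.5867 / 8623.2 * 100
DOD = 9.5160 %

9.5160 %


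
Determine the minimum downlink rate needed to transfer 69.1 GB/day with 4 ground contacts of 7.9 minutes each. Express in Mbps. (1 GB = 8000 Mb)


total contact time = 4 * 7.9 * 60 = 1896.0000 s
data = 69.1 GB = 552800.0000 Mb
rate = 552800.0000 / 1896.0000 = 291.5612 Mbps

291.5612 Mbps


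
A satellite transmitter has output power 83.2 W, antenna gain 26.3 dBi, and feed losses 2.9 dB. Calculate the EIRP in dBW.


Pt = 83.2 W = 19.2012 dBW
EIRP = Pt_dBW + Gt - losses = 19.2012 + 26.3 - 2.9 = 42.6012 dBW

42.6012 dBW


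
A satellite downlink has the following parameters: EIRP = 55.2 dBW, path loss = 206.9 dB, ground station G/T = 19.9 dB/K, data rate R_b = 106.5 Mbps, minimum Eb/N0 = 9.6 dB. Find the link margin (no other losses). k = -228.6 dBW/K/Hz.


C/N0 = EIRP - FSPL + G/T - k = 55.2 - 206.9 + 19.9 - (-228.6)
C/N0 = 96.8000 dB-Hz
R_b = 106.5 Mbps = 1.065e+08 bps -> 10*log10(R_b) = 80.2735 dB-Hz
Eb/N0 = C/N0 - 10*log10(R_b) = 96.8000 - 80.2735 = 16.5265 dB
Margin = Eb/N0 - Eb/N0_req = 16.5265 - 9.6 = 6.9265 dB (link closes)

6.9265 dB


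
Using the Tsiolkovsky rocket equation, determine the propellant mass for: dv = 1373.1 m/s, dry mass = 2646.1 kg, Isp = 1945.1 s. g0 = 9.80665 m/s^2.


ve = Isp * g0 = 1945.1 * 9.80665 = 19074.914915 m/s
mass ratio = exp(dv/ve) = exp(1373.1/19074.914915) = 1.07463879
m_prop = m_dry * (mr - 1) = 2646.1 * (1.07463879 - 1)
m_prop = 197.5017 kg

197.5017 kg


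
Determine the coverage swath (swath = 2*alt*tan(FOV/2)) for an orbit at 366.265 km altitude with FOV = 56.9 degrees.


FOV = 56.9 deg = 0.9930923 rad
swath = 2 * alt * tan(FOV/2) = 2 * 366.265 * tan(0.4965462)
swath = 2 * 366.265 * 0.5418263
swath = 396.9040 km

396.9040 km


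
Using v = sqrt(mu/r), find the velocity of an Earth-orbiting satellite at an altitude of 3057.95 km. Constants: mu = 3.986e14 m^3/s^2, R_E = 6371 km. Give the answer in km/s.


r = R_E + alt = 6371.0 + 3057.95 = 9428.9500 km = 9.42895e+06 m
v = sqrt(mu/r) = sqrt(3.986e14 / 9.42895e+06) = 6501.8505 m/s = 6.5019 km/s

6.5019 km/s


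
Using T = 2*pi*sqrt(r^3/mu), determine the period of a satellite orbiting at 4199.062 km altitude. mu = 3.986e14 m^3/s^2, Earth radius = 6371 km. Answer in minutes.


r = 10570.0620 km = 1.0570062e+07 m
T = 2*pi*sqrt(r^3/mu) = 2*pi*sqrt(1.180953e+21 / 3.986e14)
T = 10815.0249 s = 180.2504 min

180.2504 minutes


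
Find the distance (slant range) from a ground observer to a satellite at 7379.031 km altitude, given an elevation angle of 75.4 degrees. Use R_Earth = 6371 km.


h = 7379.031 km, el = 75.4 deg
d = -R_E*sin(el) + sqrt((R_E*sin(el))^2 + 2*R_E*h + h^2)
d = -6371.0000*sin(1.3160) + sqrt((6371.0000*0.9677092)^2 + 2*6371.0000*7379.031 + 7379.031^2)
d = 7490.6514 km

7490.6514 km


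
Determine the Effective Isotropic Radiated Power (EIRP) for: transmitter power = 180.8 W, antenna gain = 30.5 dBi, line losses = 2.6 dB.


Pt = 180.8 W = 22.5720 dBW
EIRP = Pt_dBW + Gt - losses = 22.5720 + 30.5 - 2.6 = 50.4720 dBW

50.4720 dBW


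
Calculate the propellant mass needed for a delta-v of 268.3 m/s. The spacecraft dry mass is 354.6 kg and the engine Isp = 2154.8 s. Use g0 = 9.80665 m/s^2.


ve = Isp * g0 = 2154.8 * 9.80665 = 21131.369420 m/s
mass ratio = exp(dv/ve) = exp(268.3/21131.369420) = 1.01277771
m_prop = m_dry * (mr - 1) = 354.6 * (1.01277771 - 1)
m_prop = 4.5310 kg

4.5310 kg


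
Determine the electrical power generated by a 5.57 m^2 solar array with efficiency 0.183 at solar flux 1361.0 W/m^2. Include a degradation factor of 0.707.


P = area * eta * S * degradation
P = 5.57 * 0.183 * 1361.0 * 0.707
P = 980.8076 W

980.8076 W


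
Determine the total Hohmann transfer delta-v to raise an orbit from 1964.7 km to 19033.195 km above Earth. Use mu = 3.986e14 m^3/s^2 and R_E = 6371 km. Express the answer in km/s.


r1 = 8335.7000 km = 8.3357e+06 m
r2 = 25404.1950 km = 2.5404195e+07 m
dv1 = sqrt(mu/r1)*(sqrt(2*r2/(r1+r2)) - 1) = 1570.7267 m/s
dv2 = sqrt(mu/r2)*(1 - sqrt(2*r1/(r1+r2))) = 1176.7109 m/s
total dv = |dv1| + |dv2| = 1570.7267 + 1176.7109 = 2747.4376 m/s = 2.7474 km/s

2.7474 km/s


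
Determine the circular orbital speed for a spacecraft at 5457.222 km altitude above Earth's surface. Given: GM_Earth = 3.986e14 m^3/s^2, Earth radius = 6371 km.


r = R_E + alt = 6371.0 + 5457.222 = 11828.2220 km = 1.1828222e+07 m
v = sqrt(mu/r) = sqrt(3.986e14 / 1.1828222e+07) = 5805.0894 m/s = 5.8051 km/s

5.8051 km/s


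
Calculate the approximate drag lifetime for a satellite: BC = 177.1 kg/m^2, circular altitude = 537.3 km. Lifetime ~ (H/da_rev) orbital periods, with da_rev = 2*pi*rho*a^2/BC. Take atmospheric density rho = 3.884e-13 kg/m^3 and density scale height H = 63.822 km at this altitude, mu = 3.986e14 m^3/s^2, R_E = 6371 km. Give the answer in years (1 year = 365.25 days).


a = R_E + alt = 6908.3000 km = 6.9083e+06 m
da_rev = 2*pi*rho*a^2/BC = 2*pi*3.884e-13*(6.9083e+06)^2/177.1 = 0.657631953 m per revolution
N = H/da_rev = 63822.0000 m / 0.657631953 m = 97048.2041 revolutions
P = 2*pi*sqrt(a^3/mu) = 5714.3654 s
lifetime = N*P = 97048.2041 * 5714.3654 = 5.545689e+08 s = 6418.6215 days
years = 6418.6215 / 365.25 = 17.5732 years

17.5732 years


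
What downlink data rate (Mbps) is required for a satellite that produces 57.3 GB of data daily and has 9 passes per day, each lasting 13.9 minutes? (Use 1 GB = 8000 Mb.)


total contact time = 9 * 13.9 * 60 = 7506.0000 s
data = 57.3 GB = 458400.0000 Mb
rate = 458400.0000 / 7506.0000 = 61.0711 Mbps

61.0711 Mbps


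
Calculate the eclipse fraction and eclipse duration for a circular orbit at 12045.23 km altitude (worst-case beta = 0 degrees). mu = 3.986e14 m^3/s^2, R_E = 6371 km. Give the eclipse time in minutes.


r = 18416.2300 km
T = 414.5349 min
Eclipse fraction = arcsin(R_E/r)/pi = arcsin(6371.0000/18416.2300)/pi
= arcsin(0.3459449)/pi = 0.1124416
Eclipse duration = 0.1124416 * 414.5349 = 46.6110 min

46.6110 minutes


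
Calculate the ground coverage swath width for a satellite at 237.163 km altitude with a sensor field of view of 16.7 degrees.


FOV = 16.7 deg = 0.29147 rad
swath = 2 * alt * tan(FOV/2) = 2 * 237.163 * tan(0.145735)
swath = 2 * 237.163 * 0.1467756
swath = 69.6195 km

69.6195 km


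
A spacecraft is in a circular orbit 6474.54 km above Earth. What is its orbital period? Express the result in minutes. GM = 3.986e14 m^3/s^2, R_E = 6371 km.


r = 12845.5400 km = 1.284554e+07 m
T = 2*pi*sqrt(r^3/mu) = 2*pi*sqrt(2.1196156e+21 / 3.986e14)
T = 14489.0453 s = 241.4841 min

241.4841 minutes


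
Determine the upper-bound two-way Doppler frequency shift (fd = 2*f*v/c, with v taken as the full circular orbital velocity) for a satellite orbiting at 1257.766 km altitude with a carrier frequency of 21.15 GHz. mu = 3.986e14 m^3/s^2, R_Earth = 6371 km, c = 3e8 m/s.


r = 7.628766e+06 m
v = sqrt(mu/r) = 7228.3887 m/s (worst-case radial velocity)
f = 21.15 GHz = 2.115e+10 Hz
fd = 2*f*v/c = 2*2.115e+10*7228.3887/3.0e+08
fd = 1.0192028e+06 Hz

1.0192e+06 Hz


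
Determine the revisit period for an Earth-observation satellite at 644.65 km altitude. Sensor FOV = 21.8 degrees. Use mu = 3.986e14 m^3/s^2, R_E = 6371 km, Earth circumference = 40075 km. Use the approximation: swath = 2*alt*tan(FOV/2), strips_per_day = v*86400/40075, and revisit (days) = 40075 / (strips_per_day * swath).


swath = 2*644.65*tan(0.1902409) = 248.2800 km
v = sqrt(mu/r) = 7537.6278 m/s = 7.5376 km/s
strips/day = v*86400/40075 = 7.5376*86400/40075 = 16.2508
coverage/day = strips * swath = 16.2508 * 248.2800 = 4034.7508 km
revisit = 40075 / 4034.7508 = 9.9325 days

9.9325 days


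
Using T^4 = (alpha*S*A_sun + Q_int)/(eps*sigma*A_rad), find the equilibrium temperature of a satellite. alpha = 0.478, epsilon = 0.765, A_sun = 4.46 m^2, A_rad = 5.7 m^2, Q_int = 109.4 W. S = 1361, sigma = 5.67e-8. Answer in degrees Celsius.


Numerator = alpha*S*A_sun + Q_int = 0.478*1361*4.46 + 109.4 = 3010.8887 W
Denominator = eps*sigma*A_rad = 0.765*5.67e-8*5.7 = 2.4724035e-07 W/K^4
T^4 = 1.2177983e+10 K^4
T = 332.1956 K = 59.0456 C

59.0456 degrees Celsius


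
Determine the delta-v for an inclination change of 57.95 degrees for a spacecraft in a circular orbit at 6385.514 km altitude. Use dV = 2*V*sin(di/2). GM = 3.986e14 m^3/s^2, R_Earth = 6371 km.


r = 12756.5140 km = 1.2756514e+07 m
V = sqrt(mu/r) = 5589.8820 m/s
di = 57.95 deg = 1.0114 rad
dV = 2*V*sin(di/2) = 2*5589.8820*sin(0.5057092)
dV = 5415.7902 m/s = 5.4158 km/s

5.4158 km/s


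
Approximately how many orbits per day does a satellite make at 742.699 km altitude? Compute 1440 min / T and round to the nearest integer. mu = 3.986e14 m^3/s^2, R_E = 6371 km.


r = 7.113699e+06 m
T = 2*pi*sqrt(r^3/mu) = 5971.1014 s = 99.5184 min
revs/day = 1440 / 99.5184 = 14.4697
Rounded: 14 revolutions per day

14 revolutions per day


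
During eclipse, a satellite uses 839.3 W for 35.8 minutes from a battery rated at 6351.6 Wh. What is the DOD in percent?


E_used = P * t / 60 = 839.3 * 35.8 / 60 = 500.7823 Wh
DOD = E_used / E_total * 100 = 500.7823 / 6351.6 * 100
DOD = 7.8843 %

7.8843 %


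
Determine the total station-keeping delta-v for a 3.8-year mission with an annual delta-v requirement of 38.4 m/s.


dV = rate * years = 38.4 * 3.8
dV = 145.9200 m/s

145.9200 m/s


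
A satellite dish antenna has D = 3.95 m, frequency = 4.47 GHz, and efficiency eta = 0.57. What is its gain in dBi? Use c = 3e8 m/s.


lambda = c/f = 3e8 / 4.47e+09 = 0.06711409 m
G = eta*(pi*D/lambda)^2 = 0.57*(pi*3.95/0.06711409)^2
G = 19486.8360 (linear)
G = 10*log10(19486.8360) = 42.8974 dBi

42.8974 dBi


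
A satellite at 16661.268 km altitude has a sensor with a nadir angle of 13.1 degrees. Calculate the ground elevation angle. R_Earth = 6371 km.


r = R_E + alt = 23032.2680 km
Law of sines in the satellite / Earth-center / ground-point triangle:
  sin(nadir)/R_E = sin(90 + el)/r  =>  cos(el) = (r/R_E)*sin(nadir)
cos(el) = (23032.2680 / 6371.0000) * sin(13.1 deg) = 0.8193837
el = arccos(0.8193837) = 34.9769 deg
(Earth-central angle = 90 - nadir - el = 41.9231 deg)

34.9769 degrees


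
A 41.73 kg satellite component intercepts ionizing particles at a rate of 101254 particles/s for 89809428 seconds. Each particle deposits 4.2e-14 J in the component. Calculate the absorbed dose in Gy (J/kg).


Total energy deposited = rate * time * E_per
  = 101254 * 89809428 * 4.2e-14 = 0.3819297 J
Dose = E_total / mass = 0.3819297 / 41.73
Dose = 0.009152401 Gy

0.0092 Gy


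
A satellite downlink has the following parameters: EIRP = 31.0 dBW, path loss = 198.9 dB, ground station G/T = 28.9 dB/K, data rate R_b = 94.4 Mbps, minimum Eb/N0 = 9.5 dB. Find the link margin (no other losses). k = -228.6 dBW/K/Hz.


C/N0 = EIRP - FSPL + G/T - k = 31.0 - 198.9 + 28.9 - (-228.6)
C/N0 = 89.6000 dB-Hz
R_b = 94.4 Mbps = 9.44e+07 bps -> 10*log10(R_b) = 79.7497 dB-Hz
Eb/N0 = C/N0 - 10*log10(R_b) = 89.6000 - 79.7497 = 9.8503 dB
Margin = Eb/N0 - Eb/N0_req = 9.8503 - 9.5 = 0.3502801 dB (link closes)

0.3503 dB


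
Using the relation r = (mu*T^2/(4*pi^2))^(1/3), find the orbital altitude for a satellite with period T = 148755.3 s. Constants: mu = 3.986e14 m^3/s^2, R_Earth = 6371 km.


T = 148755.3 s
r = (mu*T^2/(4*pi^2))^(1/3) = (3.986e14 * 148755.3^2 / (4*pi^2))^(1/3)
r = 6.0679336e+07 m = 60679.3358 km
alt = r - R_E = 60679.3358 - 6371 = 54308.3358 km

54308.3358 km


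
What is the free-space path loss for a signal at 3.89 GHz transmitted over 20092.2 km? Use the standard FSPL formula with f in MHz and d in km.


f = 3.89 GHz = 3890.0000 MHz
d = 20092.2 km
FSPL = 32.44 + 20*log10(3890.0000) + 20*log10(20092.2)
FSPL = 32.44 + 71.7990 + 86.0605
FSPL = 190.2995 dB

190.2995 dB


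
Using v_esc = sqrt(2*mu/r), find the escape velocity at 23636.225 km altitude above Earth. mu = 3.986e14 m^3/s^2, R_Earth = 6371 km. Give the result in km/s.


r = 6371.0 + 23636.225 = 30007.2250 km = 3.0007225e+07 m
v_esc = sqrt(2*mu/r) = sqrt(2*3.986e14 / 3.0007225e+07)
v_esc = 5154.3123 m/s = 5.1543 km/s

5.1543 km/s


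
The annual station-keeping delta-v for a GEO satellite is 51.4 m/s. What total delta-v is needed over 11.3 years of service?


dV = rate * years = 51.4 * 11.3
dV = 580.8200 m/s

580.8200 m/s


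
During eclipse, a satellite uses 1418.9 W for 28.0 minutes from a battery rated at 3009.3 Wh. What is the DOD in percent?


E_used = P * t / 60 = 1418.9 * 28.0 / 60 = 662.1533 Wh
DOD = E_used / E_total * 100 = 662.1533 / 3009.3 * 100
DOD = 22.0036 %

22.0036 %


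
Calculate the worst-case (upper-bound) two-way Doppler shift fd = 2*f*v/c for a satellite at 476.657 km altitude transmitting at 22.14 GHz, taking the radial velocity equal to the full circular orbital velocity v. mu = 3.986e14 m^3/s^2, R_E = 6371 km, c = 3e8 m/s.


r = 6.847657e+06 m
v = sqrt(mu/r) = 7629.5276 m/s (worst-case radial velocity)
f = 22.14 GHz = 2.214e+10 Hz
fd = 2*f*v/c = 2*2.214e+10*7629.5276/3.0e+08
fd = 1.1261183e+06 Hz

1.1261e+06 Hz


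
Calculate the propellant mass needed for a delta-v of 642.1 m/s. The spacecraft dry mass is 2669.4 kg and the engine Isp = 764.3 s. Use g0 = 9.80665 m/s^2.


ve = Isp * g0 = 764.3 * 9.80665 = 7495.222595 m/s
mass ratio = exp(dv/ve) = exp(642.1/7495.222595) = 1.08944447
m_prop = m_dry * (mr - 1) = 2669.4 * (1.08944447 - 1)
m_prop = 238.7631 kg

238.7631 kg


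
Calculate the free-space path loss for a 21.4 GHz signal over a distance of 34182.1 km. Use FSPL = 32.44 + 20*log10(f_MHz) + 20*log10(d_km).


f = 21.4 GHz = 21400.0000 MHz
d = 34182.1 km
FSPL = 32.44 + 20*log10(21400.0000) + 20*log10(34182.1)
FSPL = 32.44 + 86.6083 + 90.6760
FSPL = 209.7243 dB

209.7243 dB


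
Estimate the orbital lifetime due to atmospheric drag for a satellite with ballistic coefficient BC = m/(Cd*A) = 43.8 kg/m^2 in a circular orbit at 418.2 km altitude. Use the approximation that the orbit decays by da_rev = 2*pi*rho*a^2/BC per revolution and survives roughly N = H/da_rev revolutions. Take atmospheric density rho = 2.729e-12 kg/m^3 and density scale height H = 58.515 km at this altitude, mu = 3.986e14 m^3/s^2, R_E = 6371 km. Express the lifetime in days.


a = R_E + alt = 6789.2000 km = 6.7892e+06 m
da_rev = 2*pi*rho*a^2/BC = 2*pi*2.729e-12*(6.7892e+06)^2/43.8 = 18.044568 m per revolution
N = H/da_rev = 58515.0000 m / 18.044568 m = 3242.8041 revolutions
P = 2*pi*sqrt(a^3/mu) = 5567.2295 s
lifetime = N*P = 3242.8041 * 5567.2295 = 1.8053435e+07 s = 208.9518 days

208.9518 days


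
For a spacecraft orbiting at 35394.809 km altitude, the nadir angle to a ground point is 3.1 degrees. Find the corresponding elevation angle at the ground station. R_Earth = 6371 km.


r = R_E + alt = 41765.8090 km
Law of sines in the satellite / Earth-center / ground-point triangle:
  sin(nadir)/R_E = sin(90 + el)/r  =>  cos(el) = (r/R_E)*sin(nadir)
cos(el) = (41765.8090 / 6371.0000) * sin(3.1 deg) = 0.3545198
el = arccos(0.3545198) = 69.2360 deg
(Earth-central angle = 90 - nadir - el = 17.6640 deg)

69.2360 degrees


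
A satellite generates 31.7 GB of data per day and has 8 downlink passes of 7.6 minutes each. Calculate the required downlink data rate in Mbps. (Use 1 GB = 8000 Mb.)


total contact time = 8 * 7.6 * 60 = 3648.0000 s
data = 31.7 GB = 253600.0000 Mb
rate = 253600.0000 / 3648.0000 = 69.5175 Mbps

69.5175 Mbps


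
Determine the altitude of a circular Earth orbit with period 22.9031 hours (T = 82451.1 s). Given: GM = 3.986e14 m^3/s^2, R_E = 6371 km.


T = 82451.1 s
r = (mu*T^2/(4*pi^2))^(1/3) = (3.986e14 * 82451.1^2 / (4*pi^2))^(1/3)
r = 4.0943989e+07 m = 40943.9893 km
alt = r - R_E = 40943.9893 - 6371 = 34572.9893 km

34572.9893 km


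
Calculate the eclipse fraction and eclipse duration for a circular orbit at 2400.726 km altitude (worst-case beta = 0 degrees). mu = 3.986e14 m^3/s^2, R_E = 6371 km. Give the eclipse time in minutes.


r = 8771.7260 km
T = 136.2660 min
Eclipse fraction = arcsin(R_E/r)/pi = arcsin(6371.0000/8771.7260)/pi
= arcsin(0.7263109)/pi = 0.2587667
Eclipse duration = 0.2587667 * 136.2660 = 35.2611 min

35.2611 minutes


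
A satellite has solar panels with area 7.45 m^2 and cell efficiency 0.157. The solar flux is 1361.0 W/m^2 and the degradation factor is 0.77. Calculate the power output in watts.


P = area * eta * S * degradation
P = 7.45 * 0.157 * 1361.0 * 0.77
P = 1225.7581 W

1225.7581 W


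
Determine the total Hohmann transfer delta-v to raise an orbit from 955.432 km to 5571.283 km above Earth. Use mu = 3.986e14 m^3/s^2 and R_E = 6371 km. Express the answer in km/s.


r1 = 7326.4320 km = 7.326432e+06 m
r2 = 11942.2830 km = 1.1942283e+07 m
dv1 = sqrt(mu/r1)*(sqrt(2*r2/(r1+r2)) - 1) = 836.0835 m/s
dv2 = sqrt(mu/r2)*(1 - sqrt(2*r1/(r1+r2))) = 739.2811 m/s
total dv = |dv1| + |dv2| = 836.0835 + 739.2811 = 1575.3646 m/s = 1.5754 km/s

1.5754 km/s


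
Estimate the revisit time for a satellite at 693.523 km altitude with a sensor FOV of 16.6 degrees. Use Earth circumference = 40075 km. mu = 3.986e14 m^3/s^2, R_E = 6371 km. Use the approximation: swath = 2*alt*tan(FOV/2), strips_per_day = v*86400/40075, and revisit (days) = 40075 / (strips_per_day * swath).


swath = 2*693.523*tan(0.1448623) = 202.3481 km
v = sqrt(mu/r) = 7511.5096 m/s = 7.5115 km/s
strips/day = v*86400/40075 = 7.5115*86400/40075 = 16.1945
coverage/day = strips * swath = 16.1945 * 202.3481 = 3276.9260 km
revisit = 40075 / 3276.9260 = 12.2294 days

12.2294 days


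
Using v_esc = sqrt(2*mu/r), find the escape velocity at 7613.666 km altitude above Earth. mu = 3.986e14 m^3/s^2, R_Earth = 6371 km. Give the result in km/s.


r = 6371.0 + 7613.666 = 13984.6660 km = 1.3984666e+07 m
v_esc = sqrt(2*mu/r) = sqrt(2*3.986e14 / 1.3984666e+07)
v_esc = 7550.1850 m/s = 7.5502 km/s

7.5502 km/s


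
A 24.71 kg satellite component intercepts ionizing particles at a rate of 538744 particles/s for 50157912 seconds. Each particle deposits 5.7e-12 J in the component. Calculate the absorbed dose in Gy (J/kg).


Total energy deposited = rate * time * E_per
  = 538744 * 50157912 * 5.7e-12 = 154.0270 J
Dose = E_total / mass = 154.0270 / 24.71
Dose = 6.2334 Gy

6.2334 Gy


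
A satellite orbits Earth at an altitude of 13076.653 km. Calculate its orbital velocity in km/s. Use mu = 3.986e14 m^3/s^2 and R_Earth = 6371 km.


r = R_E + alt = 6371.0 + 13076.653 = 19447.6530 km = 1.9447653e+07 m
v = sqrt(mu/r) = sqrt(3.986e14 / 1.9447653e+07) = 4527.2560 m/s = 4.5273 km/s

4.5273 km/s


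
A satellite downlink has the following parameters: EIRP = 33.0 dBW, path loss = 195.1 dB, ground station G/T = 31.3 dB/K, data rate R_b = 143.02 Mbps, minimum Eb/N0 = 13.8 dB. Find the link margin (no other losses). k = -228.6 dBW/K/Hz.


C/N0 = EIRP - FSPL + G/T - k = 33.0 - 195.1 + 31.3 - (-228.6)
C/N0 = 97.8000 dB-Hz
R_b = 143.02 Mbps = 1.4302e+08 bps -> 10*log10(R_b) = 81.5540 dB-Hz
Eb/N0 = C/N0 - 10*log10(R_b) = 97.8000 - 81.5540 = 16.2460 dB
Margin = Eb/N0 - Eb/N0_req = 16.2460 - 13.8 = 2.4460 dB (link closes)

2.4460 dB


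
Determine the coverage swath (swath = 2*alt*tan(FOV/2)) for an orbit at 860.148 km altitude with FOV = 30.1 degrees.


FOV = 30.1 deg = 0.5253441 rad
swath = 2 * alt * tan(FOV/2) = 2 * 860.148 * tan(0.2626721)
swath = 2 * 860.148 * 0.2688847
swath = 462.5613 km

462.5613 km


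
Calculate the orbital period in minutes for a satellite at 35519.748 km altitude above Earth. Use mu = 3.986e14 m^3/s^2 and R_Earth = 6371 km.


r = 41890.7480 km = 4.1890748e+07 m
T = 2*pi*sqrt(r^3/mu) = 2*pi*sqrt(7.3511341e+22 / 3.986e14)
T = 85327.3767 s = 1422.1229 min

1422.1229 minutes


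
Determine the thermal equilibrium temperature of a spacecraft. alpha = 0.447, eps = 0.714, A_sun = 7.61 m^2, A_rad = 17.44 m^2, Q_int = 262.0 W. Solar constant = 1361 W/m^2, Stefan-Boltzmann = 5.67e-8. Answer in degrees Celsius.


Numerator = alpha*S*A_sun + Q_int = 0.447*1361*7.61 + 262.0 = 4891.6729 W
Denominator = eps*sigma*A_rad = 0.714*5.67e-8*17.44 = 7.0603747e-07 W/K^4
T^4 = 6.9283474e+09 K^4
T = 288.5077 K = 15.3577 C

15.3577 degrees Celsius


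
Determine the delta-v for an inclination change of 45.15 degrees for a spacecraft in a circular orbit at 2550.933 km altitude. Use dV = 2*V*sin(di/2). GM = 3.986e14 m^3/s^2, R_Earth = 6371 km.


r = 8921.9330 km = 8.921933e+06 m
V = sqrt(mu/r) = 6684.0420 m/s
di = 45.15 deg = 0.7880162 rad
dV = 2*V*sin(di/2) = 2*6684.0420*sin(0.3940081)
dV = 5131.9066 m/s = 5.1319 km/s

5.1319 km/s


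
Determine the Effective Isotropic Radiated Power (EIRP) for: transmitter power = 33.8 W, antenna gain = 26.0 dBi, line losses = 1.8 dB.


Pt = 33.8 W = 15.2892 dBW
EIRP = Pt_dBW + Gt - losses = 15.2892 + 26.0 - 1.8 = 39.4892 dBW

39.4892 dBW


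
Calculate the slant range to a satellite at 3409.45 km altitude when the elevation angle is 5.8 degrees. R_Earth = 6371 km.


h = 3409.45 km, el = 5.8 deg
d = -R_E*sin(el) + sqrt((R_E*sin(el))^2 + 2*R_E*h + h^2)
d = -6371.0000*sin(0.1012291) + sqrt((6371.0000*0.1010563)^2 + 2*6371.0000*3409.45 + 3409.45^2)
d = 6804.7996 km

6804.7996 km


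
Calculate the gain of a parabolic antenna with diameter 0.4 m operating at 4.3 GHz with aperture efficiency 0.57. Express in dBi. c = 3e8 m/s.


lambda = c/f = 3e8 / 4.3e+09 = 0.06976744 m
G = eta*(pi*D/lambda)^2 = 0.57*(pi*0.4/0.06976744)^2
G = 184.9222 (linear)
G = 10*log10(184.9222) = 22.6699 dBi

22.6699 dBi


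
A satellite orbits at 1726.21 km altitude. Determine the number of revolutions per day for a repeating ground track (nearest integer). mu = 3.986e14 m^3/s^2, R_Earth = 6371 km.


r = 8.09721e+06 m
T = 2*pi*sqrt(r^3/mu) = 7251.2742 s = 120.8546 min
revs/day = 1440 / 120.8546 = 11.9151
Rounded: 12 revolutions per day

12 revolutions per day


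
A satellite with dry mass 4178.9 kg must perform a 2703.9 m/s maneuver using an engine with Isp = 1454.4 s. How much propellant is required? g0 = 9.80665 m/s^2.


ve = Isp * g0 = 1454.4 * 9.80665 = 14262.791760 m/s
mass ratio = exp(dv/ve) = exp(2703.9/14262.791760) = 1.20873842
m_prop = m_dry * (mr - 1) = 4178.9 * (1.20873842 - 1)
m_prop = 872.2970 kg

872.2970 kg


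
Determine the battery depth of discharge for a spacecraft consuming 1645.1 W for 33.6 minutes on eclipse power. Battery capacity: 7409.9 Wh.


E_used = P * t / 60 = 1645.1 * 33.6 / 60 = 921.2560 Wh
DOD = E_used / E_total * 100 = 921.2560 / 7409.9 * 100
DOD = 12.4328 %

12.4328 %


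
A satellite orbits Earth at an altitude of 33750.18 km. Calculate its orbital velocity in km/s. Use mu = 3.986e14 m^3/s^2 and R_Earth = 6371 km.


r = R_E + alt = 6371.0 + 33750.18 = 40121.1800 km = 4.012118e+07 m
v = sqrt(mu/r) = sqrt(3.986e14 / 4.012118e+07) = 3151.9680 m/s = 3.1520 km/s

3.1520 km/s


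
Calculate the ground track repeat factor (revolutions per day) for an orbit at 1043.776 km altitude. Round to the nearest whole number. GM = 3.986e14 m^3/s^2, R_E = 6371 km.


r = 7.414776e+06 m
T = 2*pi*sqrt(r^3/mu) = 6354.1619 s = 105.9027 min
revs/day = 1440 / 105.9027 = 13.5974
Rounded: 14 revolutions per day

14 revolutions per day


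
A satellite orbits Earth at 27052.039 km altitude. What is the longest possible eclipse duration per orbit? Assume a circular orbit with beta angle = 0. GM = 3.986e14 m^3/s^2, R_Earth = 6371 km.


r = 33423.0390 km
T = 1013.5120 min
Eclipse fraction = arcsin(R_E/r)/pi = arcsin(6371.0000/33423.0390)/pi
= arcsin(0.190617)/pi = 0.06104886
Eclipse duration = 0.06104886 * 1013.5120 = 61.8737 min

61.8737 minutes


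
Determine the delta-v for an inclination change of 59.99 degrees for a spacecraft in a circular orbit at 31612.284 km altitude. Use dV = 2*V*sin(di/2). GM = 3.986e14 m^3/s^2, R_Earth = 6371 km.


r = 37983.2840 km = 3.7983284e+07 m
V = sqrt(mu/r) = 3239.4583 m/s
di = 59.99 deg = 1.0470 rad
dV = 2*V*sin(di/2) = 2*3239.4583*sin(0.5235115)
dV = 3238.9686 m/s = 3.2390 km/s

3.2390 km/s


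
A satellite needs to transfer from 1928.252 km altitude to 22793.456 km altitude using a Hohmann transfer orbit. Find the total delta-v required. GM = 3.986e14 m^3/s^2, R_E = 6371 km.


r1 = 8299.2520 km = 8.299252e+06 m
r2 = 29164.4560 km = 2.9164456e+07 m
dv1 = sqrt(mu/r1)*(sqrt(2*r2/(r1+r2)) - 1) = 1717.1493 m/s
dv2 = sqrt(mu/r2)*(1 - sqrt(2*r1/(r1+r2))) = 1236.1653 m/s
total dv = |dv1| + |dv2| = 1717.1493 + 1236.1653 = 2953.3146 m/s = 2.9533 km/s

2.9533 km/s


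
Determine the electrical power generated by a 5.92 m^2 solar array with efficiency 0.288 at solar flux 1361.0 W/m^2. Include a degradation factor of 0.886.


P = area * eta * S * degradation
P = 5.92 * 0.288 * 1361.0 * 0.886
P = 2055.9192 W

2055.9192 W


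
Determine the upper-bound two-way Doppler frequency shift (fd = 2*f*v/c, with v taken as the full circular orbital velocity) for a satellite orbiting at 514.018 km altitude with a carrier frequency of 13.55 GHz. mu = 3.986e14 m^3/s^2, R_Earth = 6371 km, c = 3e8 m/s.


r = 6.885018e+06 m
v = sqrt(mu/r) = 7608.7989 m/s (worst-case radial velocity)
f = 13.55 GHz = 1.355e+10 Hz
fd = 2*f*v/c = 2*1.355e+10*7608.7989/3.0e+08
fd = 687328.1694 Hz

687328.1694 Hz


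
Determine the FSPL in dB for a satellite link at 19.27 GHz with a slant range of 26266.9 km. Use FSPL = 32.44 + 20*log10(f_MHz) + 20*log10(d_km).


f = 19.27 GHz = 19270.0000 MHz
d = 26266.9 km
FSPL = 32.44 + 20*log10(19270.0000) + 20*log10(26266.9)
FSPL = 32.44 + 85.6976 + 88.3882
FSPL = 206.5258 dB

206.5258 dB


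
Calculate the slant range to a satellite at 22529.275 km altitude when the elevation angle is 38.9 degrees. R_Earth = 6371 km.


h = 22529.275 km, el = 38.9 deg
d = -R_E*sin(el) + sqrt((R_E*sin(el))^2 + 2*R_E*h + h^2)
d = -6371.0000*sin(0.6789331) + sqrt((6371.0000*0.6279631)^2 + 2*6371.0000*22529.275 + 22529.275^2)
d = 24471.0277 km

24471.0277 km


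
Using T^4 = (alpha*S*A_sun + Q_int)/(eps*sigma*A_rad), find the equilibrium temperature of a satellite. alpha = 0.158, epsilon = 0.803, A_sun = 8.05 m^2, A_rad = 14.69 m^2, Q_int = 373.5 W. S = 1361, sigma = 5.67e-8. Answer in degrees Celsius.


Numerator = alpha*S*A_sun + Q_int = 0.158*1361*8.05 + 373.5 = 2104.5559 W
Denominator = eps*sigma*A_rad = 0.803*5.67e-8*14.69 = 6.6883717e-07 W/K^4
T^4 = 3.1465893e+09 K^4
T = 236.8427 K = -36.3073 C

-36.3073 degrees Celsius


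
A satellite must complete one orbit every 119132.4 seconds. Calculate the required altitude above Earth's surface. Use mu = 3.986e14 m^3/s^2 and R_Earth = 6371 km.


T = 119132.4 s
r = (mu*T^2/(4*pi^2))^(1/3) = (3.986e14 * 119132.4^2 / (4*pi^2))^(1/3)
r = 5.2329403e+07 m = 52329.4030 km
alt = r - R_E = 52329.4030 - 6371 = 45958.4030 km

45958.4030 km


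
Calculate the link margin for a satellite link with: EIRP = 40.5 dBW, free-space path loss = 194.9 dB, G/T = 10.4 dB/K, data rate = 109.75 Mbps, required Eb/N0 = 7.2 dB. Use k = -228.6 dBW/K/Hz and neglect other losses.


C/N0 = EIRP - FSPL + G/T - k = 40.5 - 194.9 + 10.4 - (-228.6)
C/N0 = 84.6000 dB-Hz
R_b = 109.75 Mbps = 1.0975e+08 bps -> 10*log10(R_b) = 80.4040 dB-Hz
Eb/N0 = C/N0 - 10*log10(R_b) = 84.6000 - 80.4040 = 4.1960 dB
Margin = Eb/N0 - Eb/N0_req = 4.1960 - 7.2 = -3.0040 dB (negative margin: link does not close)

-3.0040 dB


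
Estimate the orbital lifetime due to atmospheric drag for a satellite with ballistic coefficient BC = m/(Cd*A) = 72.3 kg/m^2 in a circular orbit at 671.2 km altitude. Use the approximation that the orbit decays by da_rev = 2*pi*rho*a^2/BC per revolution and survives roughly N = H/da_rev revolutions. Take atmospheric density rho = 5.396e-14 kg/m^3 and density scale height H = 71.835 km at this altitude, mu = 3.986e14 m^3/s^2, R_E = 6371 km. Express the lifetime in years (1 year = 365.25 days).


a = R_E + alt = 7042.2000 km = 7.0422e+06 m
da_rev = 2*pi*rho*a^2/BC = 2*pi*5.396e-14*(7.0422e+06)^2/72.3 = 0.232557431 m per revolution
N = H/da_rev = 71835.0000 m / 0.232557431 m = 308891.4406 revolutions
P = 2*pi*sqrt(a^3/mu) = 5881.3057 s
lifetime = N*P = 308891.4406 * 5881.3057 = 1.816685e+09 s = 21026.4466 days
years = 21026.4466 / 365.25 = 57.5673 years

57.5673 years


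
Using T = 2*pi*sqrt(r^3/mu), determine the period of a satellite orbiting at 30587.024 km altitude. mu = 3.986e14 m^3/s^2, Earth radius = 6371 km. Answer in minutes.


r = 36958.0240 km = 3.6958024e+07 m
T = 2*pi*sqrt(r^3/mu) = 2*pi*sqrt(5.04808e+22 / 3.986e14)
T = 70708.9415 s = 1178.4824 min

1178.4824 minutes


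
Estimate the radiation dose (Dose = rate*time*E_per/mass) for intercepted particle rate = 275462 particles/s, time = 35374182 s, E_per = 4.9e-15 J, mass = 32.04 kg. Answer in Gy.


Total energy deposited = rate * time * E_per
  = 275462 * 35374182 * 4.9e-15 = 0.04774679 J
Dose = E_total / mass = 0.04774679 / 32.04
Dose = 0.001490224 Gy

0.0015 Gy


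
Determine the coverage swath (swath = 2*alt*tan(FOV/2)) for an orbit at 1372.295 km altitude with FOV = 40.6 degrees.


FOV = 40.6 deg = 0.7086037 rad
swath = 2 * alt * tan(FOV/2) = 2 * 1372.295 * tan(0.3543018)
swath = 2 * 1372.295 * 0.3699112
swath = 1015.2547 km

1015.2547 km


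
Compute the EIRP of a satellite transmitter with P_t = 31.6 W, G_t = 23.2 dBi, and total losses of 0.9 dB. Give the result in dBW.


Pt = 31.6 W = 14.9969 dBW
EIRP = Pt_dBW + Gt - losses = 14.9969 + 23.2 - 0.9 = 37.2969 dBW

37.2969 dBW


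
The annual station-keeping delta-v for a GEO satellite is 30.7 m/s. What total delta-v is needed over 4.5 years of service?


dV = rate * years = 30.7 * 4.5
dV = 138.1500 m/s

138.1500 m/s


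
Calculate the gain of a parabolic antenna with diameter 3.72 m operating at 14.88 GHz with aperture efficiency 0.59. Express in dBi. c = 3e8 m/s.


lambda = c/f = 3e8 / 1.488e+10 = 0.02016129 m
G = eta*(pi*D/lambda)^2 = 0.59*(pi*3.72/0.02016129)^2
G = 198244.4281 (linear)
G = 10*log10(198244.4281) = 52.9720 dBi

52.9720 dBi


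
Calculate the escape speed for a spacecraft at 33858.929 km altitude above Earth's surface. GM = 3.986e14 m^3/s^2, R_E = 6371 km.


r = 6371.0 + 33858.929 = 40229.9290 km = 4.0229929e+07 m
v_esc = sqrt(2*mu/r) = sqrt(2*3.986e14 / 4.0229929e+07)
v_esc = 4451.5270 m/s = 4.4515 km/s

4.4515 km/s


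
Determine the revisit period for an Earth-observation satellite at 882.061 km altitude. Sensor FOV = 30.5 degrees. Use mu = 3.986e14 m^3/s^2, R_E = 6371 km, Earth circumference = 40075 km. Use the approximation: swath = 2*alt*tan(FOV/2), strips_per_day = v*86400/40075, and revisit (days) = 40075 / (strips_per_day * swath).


swath = 2*882.061*tan(0.2661627) = 480.9549 km
v = sqrt(mu/r) = 7413.2387 m/s = 7.4132 km/s
strips/day = v*86400/40075 = 7.4132*86400/40075 = 15.9826
coverage/day = strips * swath = 15.9826 * 480.9549 = 7686.9227 km
revisit = 40075 / 7686.9227 = 5.2134 days

5.2134 days


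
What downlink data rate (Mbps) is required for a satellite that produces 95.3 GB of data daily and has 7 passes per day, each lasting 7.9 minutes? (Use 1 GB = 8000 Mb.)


total contact time = 7 * 7.9 * 60 = 3318.0000 s
data = 95.3 GB = 762400.0000 Mb
rate = 762400.0000 / 3318.0000 = 229.7770 Mbps

229.7770 Mbps


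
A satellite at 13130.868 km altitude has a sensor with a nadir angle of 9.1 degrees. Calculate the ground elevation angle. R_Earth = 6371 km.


r = R_E + alt = 19501.8680 km
Law of sines in the satellite / Earth-center / ground-point triangle:
  sin(nadir)/R_E = sin(90 + el)/r  =>  cos(el) = (r/R_E)*sin(nadir)
cos(el) = (19501.8680 / 6371.0000) * sin(9.1 deg) = 0.4841277
el = arccos(0.4841277) = 61.0447 deg
(Earth-central angle = 90 - nadir - el = 19.8553 deg)

61.0447 degrees


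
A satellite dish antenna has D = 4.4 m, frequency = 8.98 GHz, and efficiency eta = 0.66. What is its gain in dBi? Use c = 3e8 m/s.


lambda = c/f = 3e8 / 8.98e+09 = 0.03340757 m
G = eta*(pi*D/lambda)^2 = 0.66*(pi*4.4/0.03340757)^2
G = 112994.9925 (linear)
G = 10*log10(112994.9925) = 50.5306 dBi

50.5306 dBi


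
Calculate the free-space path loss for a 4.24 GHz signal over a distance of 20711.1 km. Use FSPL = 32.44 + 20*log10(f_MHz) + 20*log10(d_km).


f = 4.24 GHz = 4240.0000 MHz
d = 20711.1 km
FSPL = 32.44 + 20*log10(4240.0000) + 20*log10(20711.1)
FSPL = 32.44 + 72.5473 + 86.3241
FSPL = 191.3114 dB

191.3114 dB


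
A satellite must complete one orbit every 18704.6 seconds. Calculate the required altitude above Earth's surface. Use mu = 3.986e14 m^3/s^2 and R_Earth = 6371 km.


T = 18704.6 s
r = (mu*T^2/(4*pi^2))^(1/3) = (3.986e14 * 18704.6^2 / (4*pi^2))^(1/3)
r = 1.5229704e+07 m = 15229.7042 km
alt = r - R_E = 15229.7042 - 6371 = 8858.7042 km

8858.7042 km


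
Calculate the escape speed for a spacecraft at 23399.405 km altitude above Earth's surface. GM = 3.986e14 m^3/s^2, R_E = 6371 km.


r = 6371.0 + 23399.405 = 29770.4050 km = 2.9770405e+07 m
v_esc = sqrt(2*mu/r) = sqrt(2*3.986e14 / 2.9770405e+07)
v_esc = 5174.7726 m/s = 5.1748 km/s

5.1748 km/s


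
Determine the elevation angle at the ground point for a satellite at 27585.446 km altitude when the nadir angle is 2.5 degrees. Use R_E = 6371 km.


r = R_E + alt = 33956.4460 km
Law of sines in the satellite / Earth-center / ground-point triangle:
  sin(nadir)/R_E = sin(90 + el)/r  =>  cos(el) = (r/R_E)*sin(nadir)
cos(el) = (33956.4460 / 6371.0000) * sin(2.5 deg) = 0.2324846
el = arccos(0.2324846) = 76.5566 deg
(Earth-central angle = 90 - nadir - el = 10.9434 deg)

76.5566 degrees


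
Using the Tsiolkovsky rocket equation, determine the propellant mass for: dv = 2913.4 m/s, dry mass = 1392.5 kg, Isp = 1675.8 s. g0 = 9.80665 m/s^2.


ve = Isp * g0 = 1675.8 * 9.80665 = 16433.984070 m/s
mass ratio = exp(dv/ve) = exp(2913.4/16433.984070) = 1.19396414
m_prop = m_dry * (mr - 1) = 1392.5 * (1.19396414 - 1)
m_prop = 270.0951 kg

270.0951 kg


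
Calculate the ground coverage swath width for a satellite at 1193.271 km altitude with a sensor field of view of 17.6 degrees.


FOV = 17.6 deg = 0.3071779 rad
swath = 2 * alt * tan(FOV/2) = 2 * 1193.271 * tan(0.153589)
swath = 2 * 1193.271 * 0.1548082
swath = 369.4562 km

369.4562 km


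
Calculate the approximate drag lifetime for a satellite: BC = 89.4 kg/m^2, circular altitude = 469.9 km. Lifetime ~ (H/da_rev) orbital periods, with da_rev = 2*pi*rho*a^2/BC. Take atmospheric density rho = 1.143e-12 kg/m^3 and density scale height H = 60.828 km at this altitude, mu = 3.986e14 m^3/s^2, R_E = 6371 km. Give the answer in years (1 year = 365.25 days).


a = R_E + alt = 6840.9000 km = 6.8409e+06 m
da_rev = 2*pi*rho*a^2/BC = 2*pi*1.143e-12*(6.8409e+06)^2/89.4 = 3.759370 m per revolution
N = H/da_rev = 60828.0000 m / 3.759370 m = 16180.3709 revolutions
P = 2*pi*sqrt(a^3/mu) = 5630.9424 s
lifetime = N*P = 16180.3709 * 5630.9424 = 9.1110737e+07 s = 1054.5224 days
years = 1054.5224 / 365.25 = 2.8871 years

2.8871 years


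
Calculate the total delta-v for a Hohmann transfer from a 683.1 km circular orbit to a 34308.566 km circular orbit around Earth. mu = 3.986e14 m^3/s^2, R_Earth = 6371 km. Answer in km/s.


r1 = 7054.1000 km = 7.0541e+06 m
r2 = 40679.5660 km = 4.0679566e+07 m
dv1 = sqrt(mu/r1)*(sqrt(2*r2/(r1+r2)) - 1) = 2296.7746 m/s
dv2 = sqrt(mu/r2)*(1 - sqrt(2*r1/(r1+r2))) = 1428.4787 m/s
total dv = |dv1| + |dv2| = 2296.7746 + 1428.4787 = 3725.2533 m/s = 3.7253 km/s

3.7253 km/s


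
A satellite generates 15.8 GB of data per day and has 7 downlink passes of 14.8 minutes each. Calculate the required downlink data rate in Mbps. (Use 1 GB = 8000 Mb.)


total contact time = 7 * 14.8 * 60 = 6216.0000 s
data = 15.8 GB = 126400.0000 Mb
rate = 126400.0000 / 6216.0000 = 20.3346 Mbps

20.3346 Mbps


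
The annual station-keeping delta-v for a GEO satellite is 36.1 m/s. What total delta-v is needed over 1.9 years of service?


dV = rate * years = 36.1 * 1.9
dV = 68.5900 m/s

68.5900 m/s


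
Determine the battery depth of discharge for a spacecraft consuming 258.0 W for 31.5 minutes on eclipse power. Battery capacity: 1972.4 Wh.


E_used = P * t / 60 = 258.0 * 31.5 / 60 = 135.4500 Wh
DOD = E_used / E_total * 100 = 135.4500 / 1972.4 * 100
DOD = 6.8673 %

6.8673 %


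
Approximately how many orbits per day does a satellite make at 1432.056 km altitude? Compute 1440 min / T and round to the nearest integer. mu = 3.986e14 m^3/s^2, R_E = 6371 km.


r = 7.803056e+06 m
T = 2*pi*sqrt(r^3/mu) = 6859.7503 s = 114.3292 min
revs/day = 1440 / 114.3292 = 12.5952
Rounded: 13 revolutions per day

13 revolutions per day


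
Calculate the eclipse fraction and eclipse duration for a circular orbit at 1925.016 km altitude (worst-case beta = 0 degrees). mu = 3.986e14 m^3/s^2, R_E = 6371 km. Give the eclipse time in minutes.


r = 8296.0160 km
T = 125.3327 min
Eclipse fraction = arcsin(R_E/r)/pi = arcsin(6371.0000/8296.0160)/pi
= arcsin(0.767959)/pi = 0.2787276
Eclipse duration = 0.2787276 * 125.3327 = 34.9337 min

34.9337 minutes


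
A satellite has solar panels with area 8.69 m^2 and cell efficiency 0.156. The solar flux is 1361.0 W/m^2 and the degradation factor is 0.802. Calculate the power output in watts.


P = area * eta * S * degradation
P = 8.69 * 0.156 * 1361.0 * 0.802
P = 1479.7109 W

1479.7109 W


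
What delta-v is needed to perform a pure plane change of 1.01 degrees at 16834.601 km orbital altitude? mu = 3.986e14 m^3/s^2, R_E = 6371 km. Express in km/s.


r = 23205.6010 km = 2.3205601e+07 m
V = sqrt(mu/r) = 4144.5009 m/s
di = 1.01 deg = 0.01762783 rad
dV = 2*V*sin(di/2) = 2*4144.5009*sin(0.008813913)
dV = 73.0576 m/s = 0.07305759 km/s

0.0731 km/s


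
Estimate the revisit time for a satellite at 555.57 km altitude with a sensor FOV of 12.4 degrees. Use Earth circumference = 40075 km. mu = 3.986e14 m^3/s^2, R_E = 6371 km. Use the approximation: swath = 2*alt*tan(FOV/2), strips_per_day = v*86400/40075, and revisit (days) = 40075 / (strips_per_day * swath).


swath = 2*555.57*tan(0.1082104) = 120.7084 km
v = sqrt(mu/r) = 7585.9423 m/s = 7.5859 km/s
strips/day = v*86400/40075 = 7.5859*86400/40075 = 16.3550
coverage/day = strips * swath = 16.3550 * 120.7084 = 1974.1828 km
revisit = 40075 / 1974.1828 = 20.2995 days

20.2995 days
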